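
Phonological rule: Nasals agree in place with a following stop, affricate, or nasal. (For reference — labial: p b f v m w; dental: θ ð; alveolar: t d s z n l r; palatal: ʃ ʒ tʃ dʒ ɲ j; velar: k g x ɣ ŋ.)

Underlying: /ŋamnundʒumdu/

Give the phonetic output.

[ŋannuɲdʒundu]

/m/ before /n/ (alveolar) → [n]
/n/ before /dʒ/ (palatal) → [ɲ]
/m/ before /d/ (alveolar) → [n]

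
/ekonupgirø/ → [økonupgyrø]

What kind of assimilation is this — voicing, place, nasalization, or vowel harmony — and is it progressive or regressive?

/e/→[ø] /i/→[y].
Vowels agree with the last vowel, so the harmony is regressive.

vowel harmony, regressive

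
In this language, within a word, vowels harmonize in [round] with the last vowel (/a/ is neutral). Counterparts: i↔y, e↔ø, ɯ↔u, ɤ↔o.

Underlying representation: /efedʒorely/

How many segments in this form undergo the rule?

/e/ harmonizes with /y/ ([+round]) → [ø]
/e/ harmonizes with /y/ ([+round]) → [ø]
/e/ harmonizes with /y/ ([+round]) → [ø]
3 segments change.

3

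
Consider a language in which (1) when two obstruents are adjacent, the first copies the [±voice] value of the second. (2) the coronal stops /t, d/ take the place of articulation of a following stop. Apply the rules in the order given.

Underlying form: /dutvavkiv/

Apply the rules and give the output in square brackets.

Rule 1: /t/ before /v/ (voiced) → [d]
Rule 1: /v/ before /k/ (voiceless) → [f]
After rule 1: dudvafkiv
Rule 2: no segment meets the rule's conditions; no change.

[dudvafkiv]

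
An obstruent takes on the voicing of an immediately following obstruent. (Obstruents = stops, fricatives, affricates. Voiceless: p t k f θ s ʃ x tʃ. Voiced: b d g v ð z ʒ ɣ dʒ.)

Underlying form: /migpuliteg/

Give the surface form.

[mikpuliteg]

/g/ before /p/ (voiceless) → [k]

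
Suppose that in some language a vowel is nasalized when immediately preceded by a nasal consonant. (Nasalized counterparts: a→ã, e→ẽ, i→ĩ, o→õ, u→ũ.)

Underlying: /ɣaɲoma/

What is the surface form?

[ɣaɲõmã]

/o/ after nasal /ɲ/ → [õ]
/a/ after nasal /m/ → [ã]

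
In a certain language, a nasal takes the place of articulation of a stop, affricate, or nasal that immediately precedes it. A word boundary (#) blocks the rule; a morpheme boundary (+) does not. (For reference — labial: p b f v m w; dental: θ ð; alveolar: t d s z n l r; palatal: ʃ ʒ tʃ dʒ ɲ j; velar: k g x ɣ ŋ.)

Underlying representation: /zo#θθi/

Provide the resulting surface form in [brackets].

no segment meets the rule's conditions; no change.

[zo#θθi]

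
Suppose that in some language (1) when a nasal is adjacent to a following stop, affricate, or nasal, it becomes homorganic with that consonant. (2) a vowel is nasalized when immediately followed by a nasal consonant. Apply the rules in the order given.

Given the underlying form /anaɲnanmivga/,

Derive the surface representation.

Rule 1: /ɲ/ before /n/ (alveolar) → [n]
Rule 1: /n/ before /m/ (labial) → [m]
After rule 1: anannammivga
Rule 2: /a/ before nasal /n/ → [ã]
Rule 2: /a/ before nasal /n/ → [ã]
Rule 2: /a/ before nasal /m/ → [ã]

[ãnãnnãmmivga]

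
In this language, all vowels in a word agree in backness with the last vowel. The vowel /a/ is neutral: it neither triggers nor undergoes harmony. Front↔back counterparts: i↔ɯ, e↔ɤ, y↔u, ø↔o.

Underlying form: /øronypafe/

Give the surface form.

[ørønypafe]

/o/ harmonizes with /e/ ([-back]) → [ø]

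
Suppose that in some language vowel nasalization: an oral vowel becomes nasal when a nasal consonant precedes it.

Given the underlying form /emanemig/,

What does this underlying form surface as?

/a/ after nasal /m/ → [ã]
/e/ after nasal /n/ → [ẽ]
/i/ after nasal /m/ → [ĩ]

[emãnẽmĩg]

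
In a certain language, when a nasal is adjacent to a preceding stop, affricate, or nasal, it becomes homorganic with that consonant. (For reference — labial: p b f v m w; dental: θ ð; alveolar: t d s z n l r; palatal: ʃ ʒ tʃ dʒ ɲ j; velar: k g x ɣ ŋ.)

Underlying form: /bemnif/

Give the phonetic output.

/n/ after /m/ (labial) → [m]

[bemmif]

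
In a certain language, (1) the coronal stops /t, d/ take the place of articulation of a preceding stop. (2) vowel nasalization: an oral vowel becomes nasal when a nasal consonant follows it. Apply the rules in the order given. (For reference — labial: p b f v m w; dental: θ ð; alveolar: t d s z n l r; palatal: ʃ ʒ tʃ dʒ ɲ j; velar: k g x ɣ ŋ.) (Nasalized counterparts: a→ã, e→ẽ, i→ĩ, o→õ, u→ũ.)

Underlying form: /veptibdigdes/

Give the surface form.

Rule 1: /t/ after /p/ (labial) → [p]
Rule 1: /d/ after /b/ (labial) → [b]
Rule 1: /d/ after /g/ (velar) → [g]
After rule 1: veppibbigges
Rule 2: no segment meets the rule's conditions; no change.

[veppibbigges]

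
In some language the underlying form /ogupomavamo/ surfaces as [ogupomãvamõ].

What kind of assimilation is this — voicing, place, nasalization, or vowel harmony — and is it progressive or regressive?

/a/→[ã] /o/→[õ].
Each target copies a feature from the preceding segment, so the direction is progressive.

nasalization, progressive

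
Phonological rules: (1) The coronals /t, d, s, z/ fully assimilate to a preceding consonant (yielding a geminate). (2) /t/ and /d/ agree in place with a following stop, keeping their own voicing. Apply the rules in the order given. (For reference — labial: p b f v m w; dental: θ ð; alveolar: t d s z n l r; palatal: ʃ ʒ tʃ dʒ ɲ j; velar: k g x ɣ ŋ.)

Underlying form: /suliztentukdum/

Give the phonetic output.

[sulizzennukkum]

Rule 1: /t/ after /z/ → [z] (total assimilation)
Rule 1: /t/ after /n/ → [n] (total assimilation)
Rule 1: /d/ after /k/ → [k] (total assimilation)
After rule 1: sulizzennukkum
Rule 2: no segment meets the rule's conditions; no change.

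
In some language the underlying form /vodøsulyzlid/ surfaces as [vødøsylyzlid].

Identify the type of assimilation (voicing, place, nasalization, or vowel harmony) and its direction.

/o/→[ø] /u/→[y].
Vowels agree with the last vowel, so the harmony is regressive.

vowel harmony, regressive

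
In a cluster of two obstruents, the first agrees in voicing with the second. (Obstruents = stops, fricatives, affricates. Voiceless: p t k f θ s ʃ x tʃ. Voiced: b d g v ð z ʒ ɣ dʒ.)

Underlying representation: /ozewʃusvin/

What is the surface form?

/s/ before /v/ (voiced) → [z]

[ozewʃuzvin]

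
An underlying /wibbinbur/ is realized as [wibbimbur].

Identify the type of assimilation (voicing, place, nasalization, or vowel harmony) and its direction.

place assimilation, regressive

/n/→[m].
Each target copies a feature from the following segment, so the direction is regressive.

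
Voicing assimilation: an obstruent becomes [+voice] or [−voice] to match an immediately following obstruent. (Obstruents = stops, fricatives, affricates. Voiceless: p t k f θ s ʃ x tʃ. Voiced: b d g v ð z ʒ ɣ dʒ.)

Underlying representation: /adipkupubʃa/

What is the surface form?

[adipkupupʃa]

/b/ before /ʃ/ (voiceless) → [p]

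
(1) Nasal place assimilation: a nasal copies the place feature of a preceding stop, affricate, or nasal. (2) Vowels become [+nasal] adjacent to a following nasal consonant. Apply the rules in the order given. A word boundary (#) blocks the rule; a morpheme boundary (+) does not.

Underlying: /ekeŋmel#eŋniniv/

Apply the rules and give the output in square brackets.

[ekẽŋŋel#ẽŋŋĩniv]

Rule 1: /m/ after /ŋ/ (velar) → [ŋ]
Rule 1: /n/ after /ŋ/ (velar) → [ŋ]
After rule 1: ekeŋŋel#eŋŋiniv
Rule 2: /e/ before nasal /ŋ/ → [ẽ]
Rule 2: /e/ before nasal /ŋ/ → [ẽ]
Rule 2: /i/ before nasal /n/ → [ĩ]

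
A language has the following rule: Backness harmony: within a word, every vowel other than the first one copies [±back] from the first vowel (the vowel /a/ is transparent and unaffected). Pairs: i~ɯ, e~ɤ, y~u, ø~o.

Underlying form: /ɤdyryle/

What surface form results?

[ɤdurulɤ]

/y/ harmonizes with /ɤ/ ([+back]) → [u]
/y/ harmonizes with /ɤ/ ([+back]) → [u]
/e/ harmonizes with /ɤ/ ([+back]) → [ɤ]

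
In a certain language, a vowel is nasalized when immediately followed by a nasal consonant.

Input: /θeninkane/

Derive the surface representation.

[θẽnĩnkãne]

/e/ before nasal /n/ → [ẽ]
/i/ before nasal /n/ → [ĩ]
/a/ before nasal /n/ → [ã]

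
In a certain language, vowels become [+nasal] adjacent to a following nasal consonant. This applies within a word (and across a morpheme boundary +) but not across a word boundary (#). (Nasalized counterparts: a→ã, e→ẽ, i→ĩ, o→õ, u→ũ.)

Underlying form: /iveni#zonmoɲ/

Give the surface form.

[ivẽni#zõnmõɲ]

/e/ before nasal /n/ → [ẽ]
/o/ before nasal /n/ → [õ]
/o/ before nasal /ɲ/ → [õ]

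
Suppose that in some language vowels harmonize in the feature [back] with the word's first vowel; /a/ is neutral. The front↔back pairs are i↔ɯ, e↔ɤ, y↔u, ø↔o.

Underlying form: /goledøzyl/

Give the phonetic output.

/e/ harmonizes with /o/ ([+back]) → [ɤ]
/ø/ harmonizes with /o/ ([+back]) → [o]
/y/ harmonizes with /o/ ([+back]) → [u]

[golɤdozul]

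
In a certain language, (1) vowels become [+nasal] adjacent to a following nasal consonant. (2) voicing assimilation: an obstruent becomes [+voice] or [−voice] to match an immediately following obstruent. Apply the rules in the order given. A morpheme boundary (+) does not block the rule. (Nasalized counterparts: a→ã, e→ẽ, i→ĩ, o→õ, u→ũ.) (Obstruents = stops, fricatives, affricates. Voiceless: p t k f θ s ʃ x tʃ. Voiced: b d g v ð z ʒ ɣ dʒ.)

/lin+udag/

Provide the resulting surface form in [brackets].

[lĩn+udag]

Rule 1: /i/ before nasal /n/ → [ĩ]
After rule 1: lĩn+udag
Rule 2: no segment meets the rule's conditions; no change.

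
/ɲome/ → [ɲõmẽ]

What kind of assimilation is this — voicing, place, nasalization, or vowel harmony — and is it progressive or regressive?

nasalization, progressive

/o/→[õ] /e/→[ẽ].
Each target copies a feature from the preceding segment, so the direction is progressive.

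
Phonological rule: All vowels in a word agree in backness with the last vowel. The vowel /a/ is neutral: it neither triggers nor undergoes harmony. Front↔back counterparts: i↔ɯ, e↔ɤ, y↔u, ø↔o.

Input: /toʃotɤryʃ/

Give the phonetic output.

/o/ harmonizes with /y/ ([-back]) → [ø]
/o/ harmonizes with /y/ ([-back]) → [ø]
/ɤ/ harmonizes with /y/ ([-back]) → [e]

[tøʃøteryʃ]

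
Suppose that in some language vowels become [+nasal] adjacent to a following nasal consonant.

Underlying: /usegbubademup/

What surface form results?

/e/ before nasal /m/ → [ẽ]

[usegbubadẽmup]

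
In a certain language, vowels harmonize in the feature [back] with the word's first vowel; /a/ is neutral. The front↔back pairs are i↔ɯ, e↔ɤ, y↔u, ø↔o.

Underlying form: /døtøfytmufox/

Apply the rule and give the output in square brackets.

/u/ harmonizes with /ø/ ([-back]) → [y]
/o/ harmonizes with /ø/ ([-back]) → [ø]

[døtøfytmyføx]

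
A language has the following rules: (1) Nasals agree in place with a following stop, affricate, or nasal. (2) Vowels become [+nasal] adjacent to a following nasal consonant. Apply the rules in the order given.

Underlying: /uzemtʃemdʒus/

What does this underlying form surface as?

[uzẽɲtʃẽɲdʒus]

Rule 1: /m/ before /tʃ/ (palatal) → [ɲ]
Rule 1: /m/ before /dʒ/ (palatal) → [ɲ]
After rule 1: uzeɲtʃeɲdʒus
Rule 2: /e/ before nasal /ɲ/ → [ẽ]
Rule 2: /e/ before nasal /ɲ/ → [ẽ]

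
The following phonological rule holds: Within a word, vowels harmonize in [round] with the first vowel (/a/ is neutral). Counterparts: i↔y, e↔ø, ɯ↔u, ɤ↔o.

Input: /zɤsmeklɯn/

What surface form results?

no segment meets the rule's conditions; no change.

[zɤsmeklɯn]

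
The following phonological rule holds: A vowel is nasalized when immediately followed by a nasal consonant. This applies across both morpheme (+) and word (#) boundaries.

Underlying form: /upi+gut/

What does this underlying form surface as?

[upi+gut]

no segment meets the rule's conditions; no change.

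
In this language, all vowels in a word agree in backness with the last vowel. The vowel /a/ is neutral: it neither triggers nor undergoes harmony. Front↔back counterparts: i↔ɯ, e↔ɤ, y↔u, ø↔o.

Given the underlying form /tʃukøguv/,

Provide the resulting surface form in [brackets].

[tʃukoguv]

/ø/ harmonizes with /u/ ([+back]) → [o]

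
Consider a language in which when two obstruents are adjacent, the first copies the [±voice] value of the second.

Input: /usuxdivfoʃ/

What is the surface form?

[usuɣdiffoʃ]

/x/ before /d/ (voiced) → [ɣ]
/v/ before /f/ (voiceless) → [f]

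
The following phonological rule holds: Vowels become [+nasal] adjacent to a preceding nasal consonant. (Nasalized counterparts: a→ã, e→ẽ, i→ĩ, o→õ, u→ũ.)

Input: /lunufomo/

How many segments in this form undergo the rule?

2

/u/ after nasal /n/ → [ũ]
/o/ after nasal /m/ → [õ]
2 segments change.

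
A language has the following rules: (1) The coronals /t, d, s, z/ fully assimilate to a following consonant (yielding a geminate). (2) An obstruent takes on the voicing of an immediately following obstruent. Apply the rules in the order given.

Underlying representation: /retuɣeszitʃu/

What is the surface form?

[retuɣezzitʃu]

Rule 1: /s/ before /z/ → [z] (total assimilation)
After rule 1: retuɣezzitʃu
Rule 2: no segment meets the rule's conditions; no change.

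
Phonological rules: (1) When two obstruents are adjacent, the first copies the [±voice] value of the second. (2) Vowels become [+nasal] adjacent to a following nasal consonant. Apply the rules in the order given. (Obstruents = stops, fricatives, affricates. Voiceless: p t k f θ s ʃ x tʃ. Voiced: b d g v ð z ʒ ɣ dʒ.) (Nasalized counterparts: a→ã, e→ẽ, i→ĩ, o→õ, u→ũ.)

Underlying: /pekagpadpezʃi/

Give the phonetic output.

[pekakpatpesʃi]

Rule 1: /g/ before /p/ (voiceless) → [k]
Rule 1: /d/ before /p/ (voiceless) → [t]
Rule 1: /z/ before /ʃ/ (voiceless) → [s]
After rule 1: pekakpatpesʃi
Rule 2: no segment meets the rule's conditions; no change.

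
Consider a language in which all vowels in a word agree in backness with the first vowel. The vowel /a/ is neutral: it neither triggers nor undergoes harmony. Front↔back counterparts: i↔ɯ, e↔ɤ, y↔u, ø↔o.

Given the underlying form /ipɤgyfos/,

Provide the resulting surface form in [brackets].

/ɤ/ harmonizes with /i/ ([-back]) → [e]
/o/ harmonizes with /i/ ([-back]) → [ø]

[ipegyføs]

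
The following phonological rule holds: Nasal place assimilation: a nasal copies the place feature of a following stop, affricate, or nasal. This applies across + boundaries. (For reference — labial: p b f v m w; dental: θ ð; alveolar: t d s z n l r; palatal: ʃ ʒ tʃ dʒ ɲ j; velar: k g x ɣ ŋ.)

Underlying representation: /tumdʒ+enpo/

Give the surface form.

[tuɲdʒ+empo]

/m/ before /dʒ/ (palatal) → [ɲ]
/n/ before /p/ (labial) → [m]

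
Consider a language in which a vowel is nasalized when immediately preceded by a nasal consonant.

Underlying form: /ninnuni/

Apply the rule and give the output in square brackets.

[nĩnnũnĩ]

/i/ after nasal /n/ → [ĩ]
/u/ after nasal /n/ → [ũ]
/i/ after nasal /n/ → [ĩ]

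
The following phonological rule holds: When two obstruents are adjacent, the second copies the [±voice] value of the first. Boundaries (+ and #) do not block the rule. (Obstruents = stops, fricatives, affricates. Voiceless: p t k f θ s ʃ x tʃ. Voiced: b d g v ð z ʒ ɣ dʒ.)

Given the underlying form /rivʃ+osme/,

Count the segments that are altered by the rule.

/ʃ/ after /v/ (voiced) → [ʒ]
1 segment changes.

1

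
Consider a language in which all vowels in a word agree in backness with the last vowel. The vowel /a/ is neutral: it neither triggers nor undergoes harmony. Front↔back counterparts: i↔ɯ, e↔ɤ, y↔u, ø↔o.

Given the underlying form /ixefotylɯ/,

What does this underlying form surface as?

[ɯxɤfotulɯ]

/i/ harmonizes with /ɯ/ ([+back]) → [ɯ]
/e/ harmonizes with /ɯ/ ([+back]) → [ɤ]
/y/ harmonizes with /ɯ/ ([+back]) → [u]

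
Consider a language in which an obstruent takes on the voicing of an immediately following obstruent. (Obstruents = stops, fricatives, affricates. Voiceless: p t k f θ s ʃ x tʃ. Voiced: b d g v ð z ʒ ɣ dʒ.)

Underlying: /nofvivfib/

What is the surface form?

[novviffib]

/f/ before /v/ (voiced) → [v]
/v/ before /f/ (voiceless) → [f]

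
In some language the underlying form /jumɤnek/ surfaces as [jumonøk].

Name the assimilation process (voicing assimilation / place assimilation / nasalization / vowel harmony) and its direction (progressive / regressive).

vowel harmony, progressive

/ɤ/→[o] /e/→[ø].
Vowels agree with the first vowel, so the harmony is progressive.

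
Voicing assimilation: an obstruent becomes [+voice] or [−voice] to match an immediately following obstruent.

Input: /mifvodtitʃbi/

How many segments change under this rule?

/f/ before /v/ (voiced) → [v]
/d/ before /t/ (voiceless) → [t]
/tʃ/ before /b/ (voiced) → [dʒ]
3 segments change.

3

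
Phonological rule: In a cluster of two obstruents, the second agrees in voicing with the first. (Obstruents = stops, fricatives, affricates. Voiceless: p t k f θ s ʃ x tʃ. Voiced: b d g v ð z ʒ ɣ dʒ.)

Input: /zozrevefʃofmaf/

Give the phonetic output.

no segment meets the rule's conditions; no change.

[zozrevefʃofmaf]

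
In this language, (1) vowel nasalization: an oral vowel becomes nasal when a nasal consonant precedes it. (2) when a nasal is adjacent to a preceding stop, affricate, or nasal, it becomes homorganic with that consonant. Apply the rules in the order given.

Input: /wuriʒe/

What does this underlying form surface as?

[wuriʒe]

Rule 1: no segment meets the rule's conditions; no change.
After rule 1: wuriʒe
Rule 2: no segment meets the rule's conditions; no change.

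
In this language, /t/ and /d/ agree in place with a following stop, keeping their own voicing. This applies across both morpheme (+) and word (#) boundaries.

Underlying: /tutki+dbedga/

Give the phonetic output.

/t/ before /k/ (velar) → [k]
/d/ before /b/ (labial) → [b]
/d/ before /g/ (velar) → [g]

[tukki+bbegga]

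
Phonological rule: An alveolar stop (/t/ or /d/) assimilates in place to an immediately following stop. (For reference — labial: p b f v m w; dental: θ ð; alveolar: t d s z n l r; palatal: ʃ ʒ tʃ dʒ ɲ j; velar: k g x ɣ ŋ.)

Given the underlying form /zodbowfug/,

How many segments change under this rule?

1

/d/ before /b/ (labial) → [b]
1 segment changes.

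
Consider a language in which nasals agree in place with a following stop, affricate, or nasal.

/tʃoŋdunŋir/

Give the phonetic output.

[tʃonduŋŋir]

/ŋ/ before /d/ (alveolar) → [n]
/n/ before /ŋ/ (velar) → [ŋ]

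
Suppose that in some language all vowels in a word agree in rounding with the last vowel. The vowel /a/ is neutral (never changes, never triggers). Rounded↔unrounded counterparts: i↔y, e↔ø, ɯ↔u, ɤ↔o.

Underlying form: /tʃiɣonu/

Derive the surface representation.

[tʃyɣonu]

/i/ harmonizes with /u/ ([+round]) → [y]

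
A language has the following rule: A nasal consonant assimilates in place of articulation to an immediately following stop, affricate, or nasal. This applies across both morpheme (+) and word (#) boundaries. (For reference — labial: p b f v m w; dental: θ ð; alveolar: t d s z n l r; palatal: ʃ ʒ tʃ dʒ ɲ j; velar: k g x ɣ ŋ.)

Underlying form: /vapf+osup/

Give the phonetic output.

[vapf+osup]

no segment meets the rule's conditions; no change.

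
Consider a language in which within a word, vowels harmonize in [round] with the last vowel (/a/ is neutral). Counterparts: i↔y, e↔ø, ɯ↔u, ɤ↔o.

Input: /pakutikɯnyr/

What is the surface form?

/i/ harmonizes with /y/ ([+round]) → [y]
/ɯ/ harmonizes with /y/ ([+round]) → [u]

[pakutykunyr]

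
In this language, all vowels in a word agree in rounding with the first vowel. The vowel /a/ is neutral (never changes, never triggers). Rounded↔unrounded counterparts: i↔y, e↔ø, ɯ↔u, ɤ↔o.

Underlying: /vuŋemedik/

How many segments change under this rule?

/e/ harmonizes with /u/ ([+round]) → [ø]
/e/ harmonizes with /u/ ([+round]) → [ø]
/i/ harmonizes with /u/ ([+round]) → [y]
3 segments change.

3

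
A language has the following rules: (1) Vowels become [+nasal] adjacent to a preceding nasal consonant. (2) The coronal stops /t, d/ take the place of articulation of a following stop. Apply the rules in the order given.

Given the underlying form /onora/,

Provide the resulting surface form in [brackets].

[onõra]

Rule 1: /o/ after nasal /n/ → [õ]
After rule 1: onõra
Rule 2: no segment meets the rule's conditions; no change.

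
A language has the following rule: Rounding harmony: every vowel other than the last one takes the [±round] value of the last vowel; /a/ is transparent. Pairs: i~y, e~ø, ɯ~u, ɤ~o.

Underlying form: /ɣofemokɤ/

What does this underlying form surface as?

/o/ harmonizes with /ɤ/ ([-round]) → [ɤ]
/o/ harmonizes with /ɤ/ ([-round]) → [ɤ]

[ɣɤfemɤkɤ]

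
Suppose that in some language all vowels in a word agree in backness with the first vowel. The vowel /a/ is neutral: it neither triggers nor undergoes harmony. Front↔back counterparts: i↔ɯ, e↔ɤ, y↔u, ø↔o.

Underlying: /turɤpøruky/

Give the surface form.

[turɤporuku]

/ø/ harmonizes with /u/ ([+back]) → [o]
/y/ harmonizes with /u/ ([+back]) → [u]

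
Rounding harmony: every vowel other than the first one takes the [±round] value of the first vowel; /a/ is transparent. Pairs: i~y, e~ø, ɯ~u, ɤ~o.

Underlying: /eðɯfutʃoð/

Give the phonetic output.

/u/ harmonizes with /e/ ([-round]) → [ɯ]
/o/ harmonizes with /e/ ([-round]) → [ɤ]

[eðɯfɯtʃɤð]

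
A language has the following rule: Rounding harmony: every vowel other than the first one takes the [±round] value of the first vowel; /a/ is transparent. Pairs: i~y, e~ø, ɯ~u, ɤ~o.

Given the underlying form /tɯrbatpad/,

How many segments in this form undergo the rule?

No segment meets the rule's conditions.

0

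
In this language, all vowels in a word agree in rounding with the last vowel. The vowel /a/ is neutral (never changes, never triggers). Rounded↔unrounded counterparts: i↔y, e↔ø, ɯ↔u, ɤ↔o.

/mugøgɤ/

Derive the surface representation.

/u/ harmonizes with /ɤ/ ([-round]) → [ɯ]
/ø/ harmonizes with /ɤ/ ([-round]) → [e]

[mɯgegɤ]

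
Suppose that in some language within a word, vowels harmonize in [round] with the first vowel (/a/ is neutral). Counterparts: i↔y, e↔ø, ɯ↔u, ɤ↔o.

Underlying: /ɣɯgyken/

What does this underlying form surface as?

/y/ harmonizes with /ɯ/ ([-round]) → [i]

[ɣɯgiken]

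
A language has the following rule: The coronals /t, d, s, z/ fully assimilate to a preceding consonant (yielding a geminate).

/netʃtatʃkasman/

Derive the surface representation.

[netʃtʃatʃkasman]

/t/ after /tʃ/ → [tʃ] (total assimilation)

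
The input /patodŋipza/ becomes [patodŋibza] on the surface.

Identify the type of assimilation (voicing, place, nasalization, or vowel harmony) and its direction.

voicing assimilation, regressive

/p/→[b].
Each target copies a feature from the following segment, so the direction is regressive.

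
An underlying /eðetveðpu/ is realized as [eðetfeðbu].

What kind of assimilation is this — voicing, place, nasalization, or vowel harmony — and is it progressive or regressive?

voicing assimilation, progressive

/v/→[f] /p/→[b].
Each target copies a feature from the preceding segment, so the direction is progressive.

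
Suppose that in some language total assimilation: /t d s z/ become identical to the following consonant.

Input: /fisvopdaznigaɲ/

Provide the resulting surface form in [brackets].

/s/ before /v/ → [v] (total assimilation)
/z/ before /n/ → [n] (total assimilation)

[fivvopdannigaɲ]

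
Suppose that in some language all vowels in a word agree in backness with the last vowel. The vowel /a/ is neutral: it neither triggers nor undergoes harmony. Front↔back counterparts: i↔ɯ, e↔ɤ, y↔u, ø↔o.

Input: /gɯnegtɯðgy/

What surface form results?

[ginegtiðgy]

/ɯ/ harmonizes with /y/ ([-back]) → [i]
/ɯ/ harmonizes with /y/ ([-back]) → [i]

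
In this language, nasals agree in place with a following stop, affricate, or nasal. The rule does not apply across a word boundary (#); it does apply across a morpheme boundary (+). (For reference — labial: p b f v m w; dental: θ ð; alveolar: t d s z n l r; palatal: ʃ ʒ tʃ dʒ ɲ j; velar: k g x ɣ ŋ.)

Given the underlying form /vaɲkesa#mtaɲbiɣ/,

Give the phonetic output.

[vaŋkesa#ntambiɣ]

/ɲ/ before /k/ (velar) → [ŋ]
/m/ before /t/ (alveolar) → [n]
/ɲ/ before /b/ (labial) → [m]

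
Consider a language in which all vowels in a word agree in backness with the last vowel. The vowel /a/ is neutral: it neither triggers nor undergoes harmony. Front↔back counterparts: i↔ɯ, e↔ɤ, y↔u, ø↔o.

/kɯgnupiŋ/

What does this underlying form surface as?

/ɯ/ harmonizes with /i/ ([-back]) → [i]
/u/ harmonizes with /i/ ([-back]) → [y]

[kignypiŋ]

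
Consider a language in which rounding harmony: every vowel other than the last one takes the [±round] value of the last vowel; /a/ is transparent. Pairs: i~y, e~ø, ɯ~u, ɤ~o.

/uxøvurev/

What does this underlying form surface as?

/u/ harmonizes with /e/ ([-round]) → [ɯ]
/ø/ harmonizes with /e/ ([-round]) → [e]
/u/ harmonizes with /e/ ([-round]) → [ɯ]

[ɯxevɯrev]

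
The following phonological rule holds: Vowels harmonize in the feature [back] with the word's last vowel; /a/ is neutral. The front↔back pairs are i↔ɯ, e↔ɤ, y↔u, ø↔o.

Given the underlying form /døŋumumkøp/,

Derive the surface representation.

[døŋymymkøp]

/u/ harmonizes with /ø/ ([-back]) → [y]
/u/ harmonizes with /ø/ ([-back]) → [y]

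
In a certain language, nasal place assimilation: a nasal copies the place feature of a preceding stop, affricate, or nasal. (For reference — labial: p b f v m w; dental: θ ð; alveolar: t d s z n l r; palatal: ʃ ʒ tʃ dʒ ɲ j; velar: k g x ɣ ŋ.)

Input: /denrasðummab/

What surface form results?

[denrasðummab]

no segment meets the rule's conditions; no change.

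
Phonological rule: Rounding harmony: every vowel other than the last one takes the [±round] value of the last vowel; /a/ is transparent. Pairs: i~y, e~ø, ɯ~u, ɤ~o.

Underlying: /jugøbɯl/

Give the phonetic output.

[jɯgebɯl]

/u/ harmonizes with /ɯ/ ([-round]) → [ɯ]
/ø/ harmonizes with /ɯ/ ([-round]) → [e]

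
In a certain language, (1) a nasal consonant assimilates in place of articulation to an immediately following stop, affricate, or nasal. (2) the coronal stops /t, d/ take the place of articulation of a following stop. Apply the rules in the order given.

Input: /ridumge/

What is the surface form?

Rule 1: /m/ before /g/ (velar) → [ŋ]
After rule 1: riduŋge
Rule 2: no segment meets the rule's conditions; no change.

[riduŋge]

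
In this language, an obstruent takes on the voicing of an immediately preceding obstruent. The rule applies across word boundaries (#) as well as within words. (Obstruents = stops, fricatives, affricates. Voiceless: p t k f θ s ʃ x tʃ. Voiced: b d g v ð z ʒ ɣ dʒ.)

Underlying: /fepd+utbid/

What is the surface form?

/d/ after /p/ (voiceless) → [t]
/b/ after /t/ (voiceless) → [p]

[fept+utpid]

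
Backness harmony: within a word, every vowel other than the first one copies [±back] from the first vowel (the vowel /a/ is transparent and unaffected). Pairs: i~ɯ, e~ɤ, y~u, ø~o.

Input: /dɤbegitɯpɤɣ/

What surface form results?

/e/ harmonizes with /ɤ/ ([+back]) → [ɤ]
/i/ harmonizes with /ɤ/ ([+back]) → [ɯ]

[dɤbɤgɯtɯpɤɣ]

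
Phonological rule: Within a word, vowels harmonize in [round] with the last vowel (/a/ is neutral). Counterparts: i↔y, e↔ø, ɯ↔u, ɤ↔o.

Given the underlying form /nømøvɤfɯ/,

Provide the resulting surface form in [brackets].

[nemevɤfɯ]

/ø/ harmonizes with /ɯ/ ([-round]) → [e]
/ø/ harmonizes with /ɯ/ ([-round]) → [e]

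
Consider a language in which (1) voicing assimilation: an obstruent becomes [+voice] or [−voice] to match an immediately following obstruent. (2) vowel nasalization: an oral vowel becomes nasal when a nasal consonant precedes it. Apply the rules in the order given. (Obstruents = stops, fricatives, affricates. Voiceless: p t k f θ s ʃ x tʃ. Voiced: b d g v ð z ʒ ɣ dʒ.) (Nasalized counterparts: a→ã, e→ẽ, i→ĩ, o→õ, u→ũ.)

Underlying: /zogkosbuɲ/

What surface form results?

Rule 1: /g/ before /k/ (voiceless) → [k]
Rule 1: /s/ before /b/ (voiced) → [z]
After rule 1: zokkozbuɲ
Rule 2: no segment meets the rule's conditions; no change.

[zokkozbuɲ]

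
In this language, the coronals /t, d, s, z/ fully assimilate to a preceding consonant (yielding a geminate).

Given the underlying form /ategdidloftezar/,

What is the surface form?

[ateggidloffezar]

/d/ after /g/ → [g] (total assimilation)
/t/ after /f/ → [f] (total assimilation)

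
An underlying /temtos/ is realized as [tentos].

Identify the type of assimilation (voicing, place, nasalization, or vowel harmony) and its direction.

/m/→[n].
Each target copies a feature from the following segment, so the direction is regressive.

place assimilation, regressive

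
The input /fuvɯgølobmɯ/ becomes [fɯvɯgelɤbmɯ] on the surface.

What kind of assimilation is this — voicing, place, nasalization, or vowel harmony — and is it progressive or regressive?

vowel harmony, regressive

/u/→[ɯ] /ø/→[e] /o/→[ɤ].
Vowels agree with the last vowel, so the harmony is regressive.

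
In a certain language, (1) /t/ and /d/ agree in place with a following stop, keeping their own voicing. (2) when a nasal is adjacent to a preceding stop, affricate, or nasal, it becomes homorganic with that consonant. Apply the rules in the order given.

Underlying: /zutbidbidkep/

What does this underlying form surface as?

Rule 1: /t/ before /b/ (labial) → [p]
Rule 1: /d/ before /b/ (labial) → [b]
Rule 1: /d/ before /k/ (velar) → [g]
After rule 1: zupbibbigkep
Rule 2: no segment meets the rule's conditions; no change.

[zupbibbigkep]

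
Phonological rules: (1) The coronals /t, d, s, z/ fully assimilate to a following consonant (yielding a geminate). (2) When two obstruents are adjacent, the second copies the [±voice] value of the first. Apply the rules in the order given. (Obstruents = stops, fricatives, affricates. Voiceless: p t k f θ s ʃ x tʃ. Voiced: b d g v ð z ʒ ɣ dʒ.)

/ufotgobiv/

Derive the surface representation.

Rule 1: /t/ before /g/ → [g] (total assimilation)
After rule 1: ufoggobiv
Rule 2: no segment meets the rule's conditions; no change.

[ufoggobiv]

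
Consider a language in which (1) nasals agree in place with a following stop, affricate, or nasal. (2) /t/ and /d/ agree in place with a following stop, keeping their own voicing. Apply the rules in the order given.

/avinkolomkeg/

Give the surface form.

[aviŋkoloŋkeg]

Rule 1: /n/ before /k/ (velar) → [ŋ]
Rule 1: /m/ before /k/ (velar) → [ŋ]
After rule 1: aviŋkoloŋkeg
Rule 2: no segment meets the rule's conditions; no change.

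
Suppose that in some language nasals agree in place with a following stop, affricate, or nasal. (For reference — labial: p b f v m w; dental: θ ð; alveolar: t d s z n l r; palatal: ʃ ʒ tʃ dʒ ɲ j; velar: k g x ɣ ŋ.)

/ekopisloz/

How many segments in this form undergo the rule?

0

No segment meets the rule's conditions.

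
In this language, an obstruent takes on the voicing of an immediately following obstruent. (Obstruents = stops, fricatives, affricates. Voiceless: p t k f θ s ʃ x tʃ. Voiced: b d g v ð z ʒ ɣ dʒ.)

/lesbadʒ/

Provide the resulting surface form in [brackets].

[lezbadʒ]

/s/ before /b/ (voiced) → [z]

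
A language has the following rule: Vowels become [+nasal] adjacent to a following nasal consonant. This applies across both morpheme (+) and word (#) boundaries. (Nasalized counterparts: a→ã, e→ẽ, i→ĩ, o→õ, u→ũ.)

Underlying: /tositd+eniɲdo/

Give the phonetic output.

/e/ before nasal /n/ → [ẽ]
/i/ before nasal /ɲ/ → [ĩ]

[tositd+ẽnĩɲdo]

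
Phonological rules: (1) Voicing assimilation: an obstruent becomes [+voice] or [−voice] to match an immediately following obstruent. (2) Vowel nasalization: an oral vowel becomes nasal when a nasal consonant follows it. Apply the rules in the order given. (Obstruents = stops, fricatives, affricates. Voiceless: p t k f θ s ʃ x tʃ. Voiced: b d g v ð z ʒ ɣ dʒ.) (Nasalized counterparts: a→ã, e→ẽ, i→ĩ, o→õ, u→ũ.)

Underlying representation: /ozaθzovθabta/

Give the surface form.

Rule 1: /θ/ before /z/ (voiced) → [ð]
Rule 1: /v/ before /θ/ (voiceless) → [f]
Rule 1: /b/ before /t/ (voiceless) → [p]
After rule 1: ozaðzofθapta
Rule 2: no segment meets the rule's conditions; no change.

[ozaðzofθapta]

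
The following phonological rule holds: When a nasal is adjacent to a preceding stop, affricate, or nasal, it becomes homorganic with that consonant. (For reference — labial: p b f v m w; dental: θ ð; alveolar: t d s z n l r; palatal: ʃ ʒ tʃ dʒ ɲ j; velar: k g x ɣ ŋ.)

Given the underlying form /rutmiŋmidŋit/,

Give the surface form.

[rutniŋŋidnit]

/m/ after /t/ (alveolar) → [n]
/m/ after /ŋ/ (velar) → [ŋ]
/ŋ/ after /d/ (alveolar) → [n]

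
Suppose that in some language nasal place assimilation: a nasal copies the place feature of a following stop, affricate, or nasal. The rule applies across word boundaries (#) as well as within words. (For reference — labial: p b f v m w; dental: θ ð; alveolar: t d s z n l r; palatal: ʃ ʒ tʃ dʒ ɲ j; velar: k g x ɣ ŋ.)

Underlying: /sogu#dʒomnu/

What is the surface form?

[sogu#dʒonnu]

/m/ before /n/ (alveolar) → [n]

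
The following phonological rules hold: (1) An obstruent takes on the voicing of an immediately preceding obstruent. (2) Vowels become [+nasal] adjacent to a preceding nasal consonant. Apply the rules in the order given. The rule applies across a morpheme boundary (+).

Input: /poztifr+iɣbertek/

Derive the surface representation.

[pozdifr+iɣbertek]

Rule 1: /t/ after /z/ (voiced) → [d]
After rule 1: pozdifr+iɣbertek
Rule 2: no segment meets the rule's conditions; no change.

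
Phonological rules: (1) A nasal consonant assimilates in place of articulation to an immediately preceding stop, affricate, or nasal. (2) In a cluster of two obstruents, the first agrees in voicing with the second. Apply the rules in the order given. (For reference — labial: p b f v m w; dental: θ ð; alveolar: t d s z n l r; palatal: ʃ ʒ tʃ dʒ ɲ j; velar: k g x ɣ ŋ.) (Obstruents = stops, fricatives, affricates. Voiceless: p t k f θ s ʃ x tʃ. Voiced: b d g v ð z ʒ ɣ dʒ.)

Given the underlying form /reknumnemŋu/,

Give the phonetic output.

Rule 1: /n/ after /k/ (velar) → [ŋ]
Rule 1: /n/ after /m/ (labial) → [m]
Rule 1: /ŋ/ after /m/ (labial) → [m]
After rule 1: rekŋummemmu
Rule 2: no segment meets the rule's conditions; no change.

[rekŋummemmu]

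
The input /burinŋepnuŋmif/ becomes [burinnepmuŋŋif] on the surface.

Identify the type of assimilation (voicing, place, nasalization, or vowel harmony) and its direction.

/ŋ/→[n] /n/→[m] /m/→[ŋ].
Each target copies a feature from the preceding segment, so the direction is progressive.

place assimilation, progressive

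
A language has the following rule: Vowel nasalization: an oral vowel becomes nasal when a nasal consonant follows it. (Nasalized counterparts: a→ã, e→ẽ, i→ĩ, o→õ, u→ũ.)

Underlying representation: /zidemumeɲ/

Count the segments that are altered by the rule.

/e/ before nasal /m/ → [ẽ]
/u/ before nasal /m/ → [ũ]
/e/ before nasal /ɲ/ → [ẽ]
3 segments change.

3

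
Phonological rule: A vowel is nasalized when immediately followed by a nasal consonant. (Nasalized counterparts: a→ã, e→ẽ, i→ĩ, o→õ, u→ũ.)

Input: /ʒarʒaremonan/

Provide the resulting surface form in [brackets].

/e/ before nasal /m/ → [ẽ]
/o/ before nasal /n/ → [õ]
/a/ before nasal /n/ → [ã]

[ʒarʒarẽmõnãn]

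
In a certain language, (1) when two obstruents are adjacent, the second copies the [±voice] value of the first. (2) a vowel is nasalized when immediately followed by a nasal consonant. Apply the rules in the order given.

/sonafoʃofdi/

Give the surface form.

[sõnafoʃofti]

Rule 1: /d/ after /f/ (voiceless) → [t]
After rule 1: sonafoʃofti
Rule 2: /o/ before nasal /n/ → [õ]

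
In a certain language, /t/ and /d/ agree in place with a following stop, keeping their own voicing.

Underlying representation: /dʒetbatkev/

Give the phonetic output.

/t/ before /b/ (labial) → [p]
/t/ before /k/ (velar) → [k]

[dʒepbakkev]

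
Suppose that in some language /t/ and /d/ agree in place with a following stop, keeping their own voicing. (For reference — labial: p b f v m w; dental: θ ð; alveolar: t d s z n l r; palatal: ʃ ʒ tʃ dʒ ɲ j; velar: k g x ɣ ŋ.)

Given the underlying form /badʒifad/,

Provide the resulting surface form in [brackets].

[badʒifad]

no segment meets the rule's conditions; no change.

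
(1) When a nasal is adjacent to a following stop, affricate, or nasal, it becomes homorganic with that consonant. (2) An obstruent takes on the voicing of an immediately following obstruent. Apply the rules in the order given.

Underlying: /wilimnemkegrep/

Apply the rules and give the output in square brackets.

[wilinneŋkegrep]

Rule 1: /m/ before /n/ (alveolar) → [n]
Rule 1: /m/ before /k/ (velar) → [ŋ]
After rule 1: wilinneŋkegrep
Rule 2: no segment meets the rule's conditions; no change.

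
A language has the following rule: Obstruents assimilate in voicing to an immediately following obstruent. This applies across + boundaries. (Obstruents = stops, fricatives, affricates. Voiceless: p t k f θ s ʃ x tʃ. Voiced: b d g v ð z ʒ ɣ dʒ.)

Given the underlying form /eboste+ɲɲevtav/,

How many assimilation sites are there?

/v/ before /t/ (voiceless) → [f]
1 segment changes.

1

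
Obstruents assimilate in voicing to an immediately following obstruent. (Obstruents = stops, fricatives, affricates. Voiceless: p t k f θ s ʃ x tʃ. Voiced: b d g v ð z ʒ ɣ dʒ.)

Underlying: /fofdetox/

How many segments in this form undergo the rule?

/f/ before /d/ (voiced) → [v]
1 segment changes.

1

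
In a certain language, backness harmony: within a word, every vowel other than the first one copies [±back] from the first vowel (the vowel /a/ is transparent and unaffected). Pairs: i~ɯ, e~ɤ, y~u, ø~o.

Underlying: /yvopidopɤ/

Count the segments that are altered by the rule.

3

/o/ harmonizes with /y/ ([-back]) → [ø]
/o/ harmonizes with /y/ ([-back]) → [ø]
/ɤ/ harmonizes with /y/ ([-back]) → [e]
3 segments change.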